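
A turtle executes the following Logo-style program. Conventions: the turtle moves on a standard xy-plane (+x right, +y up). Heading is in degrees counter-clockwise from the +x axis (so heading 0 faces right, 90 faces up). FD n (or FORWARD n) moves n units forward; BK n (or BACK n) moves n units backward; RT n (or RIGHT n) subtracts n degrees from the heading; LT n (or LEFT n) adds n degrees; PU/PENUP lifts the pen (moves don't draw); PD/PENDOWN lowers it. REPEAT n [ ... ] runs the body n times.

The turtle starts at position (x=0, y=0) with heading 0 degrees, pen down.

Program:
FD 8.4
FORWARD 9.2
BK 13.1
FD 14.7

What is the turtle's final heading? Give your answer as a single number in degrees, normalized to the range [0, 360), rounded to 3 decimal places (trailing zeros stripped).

Executing turtle program step by step:
Start: pos=(0,0), heading=0, pen down
FD 8.4: (0,0) -> (8.4,0) [heading=0, draw]
FD 9.2: (8.4,0) -> (17.6,0) [heading=0, draw]
BK 13.1: (17.6,0) -> (4.5,0) [heading=0, draw]
FD 14.7: (4.5,0) -> (19.2,0) [heading=0, draw]
Final: pos=(19.2,0), heading=0, 4 segment(s) drawn

Answer: 0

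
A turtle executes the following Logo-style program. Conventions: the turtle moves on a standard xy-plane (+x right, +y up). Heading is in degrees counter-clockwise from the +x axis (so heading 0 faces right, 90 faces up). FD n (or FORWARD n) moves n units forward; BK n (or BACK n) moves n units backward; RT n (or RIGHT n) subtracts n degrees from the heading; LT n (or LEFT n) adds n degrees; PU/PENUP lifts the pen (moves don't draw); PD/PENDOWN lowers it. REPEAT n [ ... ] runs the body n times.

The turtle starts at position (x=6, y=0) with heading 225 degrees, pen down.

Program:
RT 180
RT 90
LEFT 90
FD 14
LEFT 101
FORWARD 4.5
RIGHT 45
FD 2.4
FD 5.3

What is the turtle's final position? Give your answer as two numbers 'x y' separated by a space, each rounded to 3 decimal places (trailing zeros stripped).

Answer: 10.7 19.974

Derivation:
Executing turtle program step by step:
Start: pos=(6,0), heading=225, pen down
RT 180: heading 225 -> 45
RT 90: heading 45 -> 315
LT 90: heading 315 -> 45
FD 14: (6,0) -> (15.899,9.899) [heading=45, draw]
LT 101: heading 45 -> 146
FD 4.5: (15.899,9.899) -> (12.169,12.416) [heading=146, draw]
RT 45: heading 146 -> 101
FD 2.4: (12.169,12.416) -> (11.711,14.772) [heading=101, draw]
FD 5.3: (11.711,14.772) -> (10.7,19.974) [heading=101, draw]
Final: pos=(10.7,19.974), heading=101, 4 segment(s) drawn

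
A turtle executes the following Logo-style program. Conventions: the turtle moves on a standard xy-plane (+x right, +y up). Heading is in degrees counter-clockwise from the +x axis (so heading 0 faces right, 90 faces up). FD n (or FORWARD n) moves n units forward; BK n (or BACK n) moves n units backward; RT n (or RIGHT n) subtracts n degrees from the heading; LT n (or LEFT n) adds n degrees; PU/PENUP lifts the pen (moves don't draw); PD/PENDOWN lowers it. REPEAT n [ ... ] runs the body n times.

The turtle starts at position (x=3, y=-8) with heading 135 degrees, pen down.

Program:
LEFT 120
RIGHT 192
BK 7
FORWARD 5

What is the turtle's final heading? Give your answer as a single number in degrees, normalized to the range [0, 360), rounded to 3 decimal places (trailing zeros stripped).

Executing turtle program step by step:
Start: pos=(3,-8), heading=135, pen down
LT 120: heading 135 -> 255
RT 192: heading 255 -> 63
BK 7: (3,-8) -> (-0.178,-14.237) [heading=63, draw]
FD 5: (-0.178,-14.237) -> (2.092,-9.782) [heading=63, draw]
Final: pos=(2.092,-9.782), heading=63, 2 segment(s) drawn

Answer: 63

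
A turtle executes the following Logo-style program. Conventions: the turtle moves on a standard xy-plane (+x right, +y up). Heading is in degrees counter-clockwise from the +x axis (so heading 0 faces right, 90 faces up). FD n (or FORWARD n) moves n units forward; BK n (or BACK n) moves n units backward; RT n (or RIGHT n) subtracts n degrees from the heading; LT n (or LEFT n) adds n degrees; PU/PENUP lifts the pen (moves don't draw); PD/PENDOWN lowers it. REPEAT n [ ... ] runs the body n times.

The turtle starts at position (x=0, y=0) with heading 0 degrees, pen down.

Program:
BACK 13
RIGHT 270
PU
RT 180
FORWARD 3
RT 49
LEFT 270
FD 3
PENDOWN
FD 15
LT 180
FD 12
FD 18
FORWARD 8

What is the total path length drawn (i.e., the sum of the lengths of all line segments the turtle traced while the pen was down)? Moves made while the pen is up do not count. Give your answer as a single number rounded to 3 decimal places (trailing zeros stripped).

Executing turtle program step by step:
Start: pos=(0,0), heading=0, pen down
BK 13: (0,0) -> (-13,0) [heading=0, draw]
RT 270: heading 0 -> 90
PU: pen up
RT 180: heading 90 -> 270
FD 3: (-13,0) -> (-13,-3) [heading=270, move]
RT 49: heading 270 -> 221
LT 270: heading 221 -> 131
FD 3: (-13,-3) -> (-14.968,-0.736) [heading=131, move]
PD: pen down
FD 15: (-14.968,-0.736) -> (-24.809,10.585) [heading=131, draw]
LT 180: heading 131 -> 311
FD 12: (-24.809,10.585) -> (-16.936,1.528) [heading=311, draw]
FD 18: (-16.936,1.528) -> (-5.127,-12.057) [heading=311, draw]
FD 8: (-5.127,-12.057) -> (0.121,-18.094) [heading=311, draw]
Final: pos=(0.121,-18.094), heading=311, 5 segment(s) drawn

Segment lengths:
  seg 1: (0,0) -> (-13,0), length = 13
  seg 2: (-14.968,-0.736) -> (-24.809,10.585), length = 15
  seg 3: (-24.809,10.585) -> (-16.936,1.528), length = 12
  seg 4: (-16.936,1.528) -> (-5.127,-12.057), length = 18
  seg 5: (-5.127,-12.057) -> (0.121,-18.094), length = 8
Total = 66

Answer: 66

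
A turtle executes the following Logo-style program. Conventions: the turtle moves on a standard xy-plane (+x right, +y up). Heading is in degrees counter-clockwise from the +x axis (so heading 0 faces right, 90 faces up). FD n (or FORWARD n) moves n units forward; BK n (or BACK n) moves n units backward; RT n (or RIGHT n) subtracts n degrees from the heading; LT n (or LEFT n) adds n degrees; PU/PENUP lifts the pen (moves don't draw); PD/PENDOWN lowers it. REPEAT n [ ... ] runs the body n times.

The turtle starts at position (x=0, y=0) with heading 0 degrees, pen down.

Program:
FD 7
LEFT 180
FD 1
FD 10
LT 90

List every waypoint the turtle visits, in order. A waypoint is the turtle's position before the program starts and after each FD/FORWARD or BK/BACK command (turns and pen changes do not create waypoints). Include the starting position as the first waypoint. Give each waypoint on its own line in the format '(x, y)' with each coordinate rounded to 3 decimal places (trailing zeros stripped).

Executing turtle program step by step:
Start: pos=(0,0), heading=0, pen down
FD 7: (0,0) -> (7,0) [heading=0, draw]
LT 180: heading 0 -> 180
FD 1: (7,0) -> (6,0) [heading=180, draw]
FD 10: (6,0) -> (-4,0) [heading=180, draw]
LT 90: heading 180 -> 270
Final: pos=(-4,0), heading=270, 3 segment(s) drawn
Waypoints (4 total):
(0, 0)
(7, 0)
(6, 0)
(-4, 0)

Answer: (0, 0)
(7, 0)
(6, 0)
(-4, 0)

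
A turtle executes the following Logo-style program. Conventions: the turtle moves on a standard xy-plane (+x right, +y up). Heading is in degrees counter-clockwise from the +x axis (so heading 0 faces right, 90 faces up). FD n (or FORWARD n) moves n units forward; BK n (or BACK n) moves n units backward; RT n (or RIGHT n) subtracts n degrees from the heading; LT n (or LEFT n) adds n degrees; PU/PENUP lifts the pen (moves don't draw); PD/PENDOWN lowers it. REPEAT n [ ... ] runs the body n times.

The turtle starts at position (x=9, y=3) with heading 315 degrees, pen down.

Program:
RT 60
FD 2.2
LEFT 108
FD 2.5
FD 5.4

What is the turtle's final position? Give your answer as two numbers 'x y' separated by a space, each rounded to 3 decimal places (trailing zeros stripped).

Answer: 16.32 1.288

Derivation:
Executing turtle program step by step:
Start: pos=(9,3), heading=315, pen down
RT 60: heading 315 -> 255
FD 2.2: (9,3) -> (8.431,0.875) [heading=255, draw]
LT 108: heading 255 -> 3
FD 2.5: (8.431,0.875) -> (10.927,1.006) [heading=3, draw]
FD 5.4: (10.927,1.006) -> (16.32,1.288) [heading=3, draw]
Final: pos=(16.32,1.288), heading=3, 3 segment(s) drawn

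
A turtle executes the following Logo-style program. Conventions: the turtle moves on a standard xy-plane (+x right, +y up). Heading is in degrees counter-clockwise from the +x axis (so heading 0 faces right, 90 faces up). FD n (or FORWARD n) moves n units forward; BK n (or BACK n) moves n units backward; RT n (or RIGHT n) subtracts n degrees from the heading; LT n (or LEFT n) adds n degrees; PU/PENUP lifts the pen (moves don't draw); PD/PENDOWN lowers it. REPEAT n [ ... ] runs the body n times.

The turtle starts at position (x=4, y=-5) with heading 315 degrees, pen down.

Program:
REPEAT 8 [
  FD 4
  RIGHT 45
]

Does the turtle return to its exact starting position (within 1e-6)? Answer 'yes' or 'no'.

Executing turtle program step by step:
Start: pos=(4,-5), heading=315, pen down
REPEAT 8 [
  -- iteration 1/8 --
  FD 4: (4,-5) -> (6.828,-7.828) [heading=315, draw]
  RT 45: heading 315 -> 270
  -- iteration 2/8 --
  FD 4: (6.828,-7.828) -> (6.828,-11.828) [heading=270, draw]
  RT 45: heading 270 -> 225
  -- iteration 3/8 --
  FD 4: (6.828,-11.828) -> (4,-14.657) [heading=225, draw]
  RT 45: heading 225 -> 180
  -- iteration 4/8 --
  FD 4: (4,-14.657) -> (0,-14.657) [heading=180, draw]
  RT 45: heading 180 -> 135
  -- iteration 5/8 --
  FD 4: (0,-14.657) -> (-2.828,-11.828) [heading=135, draw]
  RT 45: heading 135 -> 90
  -- iteration 6/8 --
  FD 4: (-2.828,-11.828) -> (-2.828,-7.828) [heading=90, draw]
  RT 45: heading 90 -> 45
  -- iteration 7/8 --
  FD 4: (-2.828,-7.828) -> (0,-5) [heading=45, draw]
  RT 45: heading 45 -> 0
  -- iteration 8/8 --
  FD 4: (0,-5) -> (4,-5) [heading=0, draw]
  RT 45: heading 0 -> 315
]
Final: pos=(4,-5), heading=315, 8 segment(s) drawn

Start position: (4, -5)
Final position: (4, -5)
Distance = 0; < 1e-6 -> CLOSED

Answer: yes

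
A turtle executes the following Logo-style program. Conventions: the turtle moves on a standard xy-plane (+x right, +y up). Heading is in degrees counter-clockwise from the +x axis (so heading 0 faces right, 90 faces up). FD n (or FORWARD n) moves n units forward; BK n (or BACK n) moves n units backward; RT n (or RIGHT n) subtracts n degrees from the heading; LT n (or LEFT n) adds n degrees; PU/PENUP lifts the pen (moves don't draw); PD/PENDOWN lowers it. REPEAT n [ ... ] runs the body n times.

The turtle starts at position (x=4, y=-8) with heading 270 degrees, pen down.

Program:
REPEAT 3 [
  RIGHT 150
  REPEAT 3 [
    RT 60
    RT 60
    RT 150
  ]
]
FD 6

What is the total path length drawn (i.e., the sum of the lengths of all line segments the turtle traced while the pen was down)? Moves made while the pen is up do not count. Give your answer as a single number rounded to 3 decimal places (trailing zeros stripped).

Executing turtle program step by step:
Start: pos=(4,-8), heading=270, pen down
REPEAT 3 [
  -- iteration 1/3 --
  RT 150: heading 270 -> 120
  REPEAT 3 [
    -- iteration 1/3 --
    RT 60: heading 120 -> 60
    RT 60: heading 60 -> 0
    RT 150: heading 0 -> 210
    -- iteration 2/3 --
    RT 60: heading 210 -> 150
    RT 60: heading 150 -> 90
    RT 150: heading 90 -> 300
    -- iteration 3/3 --
    RT 60: heading 300 -> 240
    RT 60: heading 240 -> 180
    RT 150: heading 180 -> 30
  ]
  -- iteration 2/3 --
  RT 150: heading 30 -> 240
  REPEAT 3 [
    -- iteration 1/3 --
    RT 60: heading 240 -> 180
    RT 60: heading 180 -> 120
    RT 150: heading 120 -> 330
    -- iteration 2/3 --
    RT 60: heading 330 -> 270
    RT 60: heading 270 -> 210
    RT 150: heading 210 -> 60
    -- iteration 3/3 --
    RT 60: heading 60 -> 0
    RT 60: heading 0 -> 300
    RT 150: heading 300 -> 150
  ]
  -- iteration 3/3 --
  RT 150: heading 150 -> 0
  REPEAT 3 [
    -- iteration 1/3 --
    RT 60: heading 0 -> 300
    RT 60: heading 300 -> 240
    RT 150: heading 240 -> 90
    -- iteration 2/3 --
    RT 60: heading 90 -> 30
    RT 60: heading 30 -> 330
    RT 150: heading 330 -> 180
    -- iteration 3/3 --
    RT 60: heading 180 -> 120
    RT 60: heading 120 -> 60
    RT 150: heading 60 -> 270
  ]
]
FD 6: (4,-8) -> (4,-14) [heading=270, draw]
Final: pos=(4,-14), heading=270, 1 segment(s) drawn

Segment lengths:
  seg 1: (4,-8) -> (4,-14), length = 6
Total = 6

Answer: 6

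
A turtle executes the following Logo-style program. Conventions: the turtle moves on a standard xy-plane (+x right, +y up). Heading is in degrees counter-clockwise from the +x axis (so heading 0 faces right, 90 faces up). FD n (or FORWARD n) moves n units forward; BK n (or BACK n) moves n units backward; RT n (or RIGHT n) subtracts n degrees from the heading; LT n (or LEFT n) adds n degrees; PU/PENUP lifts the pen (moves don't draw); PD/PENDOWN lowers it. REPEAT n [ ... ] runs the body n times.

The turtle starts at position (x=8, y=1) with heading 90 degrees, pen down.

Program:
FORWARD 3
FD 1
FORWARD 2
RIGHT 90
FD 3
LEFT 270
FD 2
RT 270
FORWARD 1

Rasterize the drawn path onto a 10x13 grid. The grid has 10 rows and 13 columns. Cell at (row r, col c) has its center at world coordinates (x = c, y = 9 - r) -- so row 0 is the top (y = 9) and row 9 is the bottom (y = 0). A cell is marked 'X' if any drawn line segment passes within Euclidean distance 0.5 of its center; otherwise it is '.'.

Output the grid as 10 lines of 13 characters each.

Answer: .............
.............
........XXXX.
........X..X.
........X..XX
........X....
........X....
........X....
........X....
.............

Derivation:
Segment 0: (8,1) -> (8,4)
Segment 1: (8,4) -> (8,5)
Segment 2: (8,5) -> (8,7)
Segment 3: (8,7) -> (11,7)
Segment 4: (11,7) -> (11,5)
Segment 5: (11,5) -> (12,5)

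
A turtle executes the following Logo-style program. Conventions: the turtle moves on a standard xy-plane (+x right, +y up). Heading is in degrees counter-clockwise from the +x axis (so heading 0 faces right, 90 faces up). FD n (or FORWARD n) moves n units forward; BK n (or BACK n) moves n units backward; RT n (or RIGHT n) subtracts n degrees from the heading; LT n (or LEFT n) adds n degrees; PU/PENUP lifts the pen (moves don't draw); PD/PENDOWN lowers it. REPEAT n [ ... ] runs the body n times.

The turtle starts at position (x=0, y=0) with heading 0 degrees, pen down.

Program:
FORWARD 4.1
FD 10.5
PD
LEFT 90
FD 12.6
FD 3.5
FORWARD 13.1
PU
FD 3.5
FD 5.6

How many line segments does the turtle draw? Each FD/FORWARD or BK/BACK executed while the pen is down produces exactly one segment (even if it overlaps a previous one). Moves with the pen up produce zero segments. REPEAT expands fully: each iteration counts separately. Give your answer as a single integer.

Answer: 5

Derivation:
Executing turtle program step by step:
Start: pos=(0,0), heading=0, pen down
FD 4.1: (0,0) -> (4.1,0) [heading=0, draw]
FD 10.5: (4.1,0) -> (14.6,0) [heading=0, draw]
PD: pen down
LT 90: heading 0 -> 90
FD 12.6: (14.6,0) -> (14.6,12.6) [heading=90, draw]
FD 3.5: (14.6,12.6) -> (14.6,16.1) [heading=90, draw]
FD 13.1: (14.6,16.1) -> (14.6,29.2) [heading=90, draw]
PU: pen up
FD 3.5: (14.6,29.2) -> (14.6,32.7) [heading=90, move]
FD 5.6: (14.6,32.7) -> (14.6,38.3) [heading=90, move]
Final: pos=(14.6,38.3), heading=90, 5 segment(s) drawn
Segments drawn: 5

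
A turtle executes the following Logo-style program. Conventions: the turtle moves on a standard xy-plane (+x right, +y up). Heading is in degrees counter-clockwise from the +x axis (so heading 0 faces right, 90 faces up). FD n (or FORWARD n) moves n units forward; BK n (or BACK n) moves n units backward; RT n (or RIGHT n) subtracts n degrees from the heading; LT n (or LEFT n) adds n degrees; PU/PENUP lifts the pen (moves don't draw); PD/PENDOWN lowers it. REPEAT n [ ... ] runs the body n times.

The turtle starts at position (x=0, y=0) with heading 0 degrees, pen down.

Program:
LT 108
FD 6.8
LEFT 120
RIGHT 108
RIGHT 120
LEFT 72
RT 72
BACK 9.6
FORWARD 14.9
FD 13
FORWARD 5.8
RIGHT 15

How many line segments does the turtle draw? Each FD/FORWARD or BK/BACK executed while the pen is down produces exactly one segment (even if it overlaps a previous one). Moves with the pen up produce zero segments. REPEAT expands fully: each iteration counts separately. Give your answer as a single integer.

Executing turtle program step by step:
Start: pos=(0,0), heading=0, pen down
LT 108: heading 0 -> 108
FD 6.8: (0,0) -> (-2.101,6.467) [heading=108, draw]
LT 120: heading 108 -> 228
RT 108: heading 228 -> 120
RT 120: heading 120 -> 0
LT 72: heading 0 -> 72
RT 72: heading 72 -> 0
BK 9.6: (-2.101,6.467) -> (-11.701,6.467) [heading=0, draw]
FD 14.9: (-11.701,6.467) -> (3.199,6.467) [heading=0, draw]
FD 13: (3.199,6.467) -> (16.199,6.467) [heading=0, draw]
FD 5.8: (16.199,6.467) -> (21.999,6.467) [heading=0, draw]
RT 15: heading 0 -> 345
Final: pos=(21.999,6.467), heading=345, 5 segment(s) drawn
Segments drawn: 5

Answer: 5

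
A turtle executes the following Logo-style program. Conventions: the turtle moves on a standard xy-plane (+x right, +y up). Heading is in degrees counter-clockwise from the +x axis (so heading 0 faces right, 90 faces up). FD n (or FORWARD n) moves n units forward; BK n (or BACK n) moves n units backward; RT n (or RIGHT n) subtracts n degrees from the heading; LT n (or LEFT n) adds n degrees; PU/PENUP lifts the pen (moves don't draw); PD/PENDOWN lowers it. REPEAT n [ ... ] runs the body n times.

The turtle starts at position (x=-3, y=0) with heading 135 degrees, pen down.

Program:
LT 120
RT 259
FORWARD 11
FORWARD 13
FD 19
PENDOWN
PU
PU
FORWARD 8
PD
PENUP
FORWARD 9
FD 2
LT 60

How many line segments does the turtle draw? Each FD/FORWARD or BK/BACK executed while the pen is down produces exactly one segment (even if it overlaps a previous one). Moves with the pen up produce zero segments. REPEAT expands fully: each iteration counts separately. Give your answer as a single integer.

Executing turtle program step by step:
Start: pos=(-3,0), heading=135, pen down
LT 120: heading 135 -> 255
RT 259: heading 255 -> 356
FD 11: (-3,0) -> (7.973,-0.767) [heading=356, draw]
FD 13: (7.973,-0.767) -> (20.942,-1.674) [heading=356, draw]
FD 19: (20.942,-1.674) -> (39.895,-3) [heading=356, draw]
PD: pen down
PU: pen up
PU: pen up
FD 8: (39.895,-3) -> (47.876,-3.558) [heading=356, move]
PD: pen down
PU: pen up
FD 9: (47.876,-3.558) -> (56.854,-4.185) [heading=356, move]
FD 2: (56.854,-4.185) -> (58.849,-4.325) [heading=356, move]
LT 60: heading 356 -> 56
Final: pos=(58.849,-4.325), heading=56, 3 segment(s) drawn
Segments drawn: 3

Answer: 3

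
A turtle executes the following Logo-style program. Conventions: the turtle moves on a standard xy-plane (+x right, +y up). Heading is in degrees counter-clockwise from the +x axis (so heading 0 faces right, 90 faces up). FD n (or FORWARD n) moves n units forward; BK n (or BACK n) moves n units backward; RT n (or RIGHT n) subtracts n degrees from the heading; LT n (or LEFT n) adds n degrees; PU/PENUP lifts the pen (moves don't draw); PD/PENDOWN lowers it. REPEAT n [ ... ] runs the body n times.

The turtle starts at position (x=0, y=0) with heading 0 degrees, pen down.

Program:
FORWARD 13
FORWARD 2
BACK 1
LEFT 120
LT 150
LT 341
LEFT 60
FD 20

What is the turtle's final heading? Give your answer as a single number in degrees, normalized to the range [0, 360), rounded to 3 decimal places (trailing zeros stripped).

Answer: 311

Derivation:
Executing turtle program step by step:
Start: pos=(0,0), heading=0, pen down
FD 13: (0,0) -> (13,0) [heading=0, draw]
FD 2: (13,0) -> (15,0) [heading=0, draw]
BK 1: (15,0) -> (14,0) [heading=0, draw]
LT 120: heading 0 -> 120
LT 150: heading 120 -> 270
LT 341: heading 270 -> 251
LT 60: heading 251 -> 311
FD 20: (14,0) -> (27.121,-15.094) [heading=311, draw]
Final: pos=(27.121,-15.094), heading=311, 4 segment(s) drawn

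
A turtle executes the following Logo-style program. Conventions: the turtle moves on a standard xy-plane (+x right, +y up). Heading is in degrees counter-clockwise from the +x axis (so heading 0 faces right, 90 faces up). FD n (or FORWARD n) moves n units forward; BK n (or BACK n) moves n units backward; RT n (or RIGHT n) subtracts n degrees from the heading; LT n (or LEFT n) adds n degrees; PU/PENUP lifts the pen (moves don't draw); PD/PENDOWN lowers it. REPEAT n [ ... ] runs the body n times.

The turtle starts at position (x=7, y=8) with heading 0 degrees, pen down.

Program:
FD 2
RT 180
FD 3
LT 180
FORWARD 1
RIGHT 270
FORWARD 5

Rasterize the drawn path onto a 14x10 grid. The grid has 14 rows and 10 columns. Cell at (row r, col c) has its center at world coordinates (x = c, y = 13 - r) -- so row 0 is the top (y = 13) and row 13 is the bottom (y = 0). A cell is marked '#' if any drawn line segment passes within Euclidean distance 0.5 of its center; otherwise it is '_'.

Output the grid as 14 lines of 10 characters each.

Answer: _______#__
_______#__
_______#__
_______#__
_______#__
______####
__________
__________
__________
__________
__________
__________
__________
__________

Derivation:
Segment 0: (7,8) -> (9,8)
Segment 1: (9,8) -> (6,8)
Segment 2: (6,8) -> (7,8)
Segment 3: (7,8) -> (7,13)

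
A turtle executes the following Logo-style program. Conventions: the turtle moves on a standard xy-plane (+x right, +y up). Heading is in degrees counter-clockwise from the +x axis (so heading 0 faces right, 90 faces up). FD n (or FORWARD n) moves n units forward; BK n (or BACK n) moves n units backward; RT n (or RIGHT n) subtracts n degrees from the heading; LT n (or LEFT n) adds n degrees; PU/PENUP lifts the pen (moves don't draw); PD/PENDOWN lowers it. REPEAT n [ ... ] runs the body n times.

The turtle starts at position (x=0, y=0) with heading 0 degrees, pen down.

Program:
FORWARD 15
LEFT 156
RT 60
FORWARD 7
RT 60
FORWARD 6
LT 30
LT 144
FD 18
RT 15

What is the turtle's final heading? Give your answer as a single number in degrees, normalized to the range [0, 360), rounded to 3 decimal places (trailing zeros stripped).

Answer: 195

Derivation:
Executing turtle program step by step:
Start: pos=(0,0), heading=0, pen down
FD 15: (0,0) -> (15,0) [heading=0, draw]
LT 156: heading 0 -> 156
RT 60: heading 156 -> 96
FD 7: (15,0) -> (14.268,6.962) [heading=96, draw]
RT 60: heading 96 -> 36
FD 6: (14.268,6.962) -> (19.122,10.488) [heading=36, draw]
LT 30: heading 36 -> 66
LT 144: heading 66 -> 210
FD 18: (19.122,10.488) -> (3.534,1.488) [heading=210, draw]
RT 15: heading 210 -> 195
Final: pos=(3.534,1.488), heading=195, 4 segment(s) drawn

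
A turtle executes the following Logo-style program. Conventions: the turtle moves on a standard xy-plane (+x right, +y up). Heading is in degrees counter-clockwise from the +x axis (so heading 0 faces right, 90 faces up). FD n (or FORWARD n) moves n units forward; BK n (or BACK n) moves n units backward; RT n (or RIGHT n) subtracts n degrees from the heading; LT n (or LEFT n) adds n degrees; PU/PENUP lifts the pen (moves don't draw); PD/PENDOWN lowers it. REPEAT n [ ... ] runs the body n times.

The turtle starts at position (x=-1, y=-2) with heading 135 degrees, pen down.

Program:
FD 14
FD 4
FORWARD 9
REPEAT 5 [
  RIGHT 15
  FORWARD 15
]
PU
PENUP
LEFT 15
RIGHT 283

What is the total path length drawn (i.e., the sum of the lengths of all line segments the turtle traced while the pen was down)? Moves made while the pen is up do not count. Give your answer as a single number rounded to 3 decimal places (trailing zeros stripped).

Answer: 102

Derivation:
Executing turtle program step by step:
Start: pos=(-1,-2), heading=135, pen down
FD 14: (-1,-2) -> (-10.899,7.899) [heading=135, draw]
FD 4: (-10.899,7.899) -> (-13.728,10.728) [heading=135, draw]
FD 9: (-13.728,10.728) -> (-20.092,17.092) [heading=135, draw]
REPEAT 5 [
  -- iteration 1/5 --
  RT 15: heading 135 -> 120
  FD 15: (-20.092,17.092) -> (-27.592,30.082) [heading=120, draw]
  -- iteration 2/5 --
  RT 15: heading 120 -> 105
  FD 15: (-27.592,30.082) -> (-31.474,44.571) [heading=105, draw]
  -- iteration 3/5 --
  RT 15: heading 105 -> 90
  FD 15: (-31.474,44.571) -> (-31.474,59.571) [heading=90, draw]
  -- iteration 4/5 --
  RT 15: heading 90 -> 75
  FD 15: (-31.474,59.571) -> (-27.592,74.06) [heading=75, draw]
  -- iteration 5/5 --
  RT 15: heading 75 -> 60
  FD 15: (-27.592,74.06) -> (-20.092,87.05) [heading=60, draw]
]
PU: pen up
PU: pen up
LT 15: heading 60 -> 75
RT 283: heading 75 -> 152
Final: pos=(-20.092,87.05), heading=152, 8 segment(s) drawn

Segment lengths:
  seg 1: (-1,-2) -> (-10.899,7.899), length = 14
  seg 2: (-10.899,7.899) -> (-13.728,10.728), length = 4
  seg 3: (-13.728,10.728) -> (-20.092,17.092), length = 9
  seg 4: (-20.092,17.092) -> (-27.592,30.082), length = 15
  seg 5: (-27.592,30.082) -> (-31.474,44.571), length = 15
  seg 6: (-31.474,44.571) -> (-31.474,59.571), length = 15
  seg 7: (-31.474,59.571) -> (-27.592,74.06), length = 15
  seg 8: (-27.592,74.06) -> (-20.092,87.05), length = 15
Total = 102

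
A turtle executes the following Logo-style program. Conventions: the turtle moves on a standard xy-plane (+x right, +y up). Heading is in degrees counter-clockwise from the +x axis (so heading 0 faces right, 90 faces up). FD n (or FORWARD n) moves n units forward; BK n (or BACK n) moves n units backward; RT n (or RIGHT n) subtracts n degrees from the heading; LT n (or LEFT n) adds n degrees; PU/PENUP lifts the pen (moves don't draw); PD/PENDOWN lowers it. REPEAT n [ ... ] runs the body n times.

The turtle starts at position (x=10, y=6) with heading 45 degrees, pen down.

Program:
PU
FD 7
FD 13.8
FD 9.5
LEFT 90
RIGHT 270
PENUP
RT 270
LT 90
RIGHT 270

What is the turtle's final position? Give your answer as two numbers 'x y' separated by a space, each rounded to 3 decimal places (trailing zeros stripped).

Answer: 31.425 27.425

Derivation:
Executing turtle program step by step:
Start: pos=(10,6), heading=45, pen down
PU: pen up
FD 7: (10,6) -> (14.95,10.95) [heading=45, move]
FD 13.8: (14.95,10.95) -> (24.708,20.708) [heading=45, move]
FD 9.5: (24.708,20.708) -> (31.425,27.425) [heading=45, move]
LT 90: heading 45 -> 135
RT 270: heading 135 -> 225
PU: pen up
RT 270: heading 225 -> 315
LT 90: heading 315 -> 45
RT 270: heading 45 -> 135
Final: pos=(31.425,27.425), heading=135, 0 segment(s) drawn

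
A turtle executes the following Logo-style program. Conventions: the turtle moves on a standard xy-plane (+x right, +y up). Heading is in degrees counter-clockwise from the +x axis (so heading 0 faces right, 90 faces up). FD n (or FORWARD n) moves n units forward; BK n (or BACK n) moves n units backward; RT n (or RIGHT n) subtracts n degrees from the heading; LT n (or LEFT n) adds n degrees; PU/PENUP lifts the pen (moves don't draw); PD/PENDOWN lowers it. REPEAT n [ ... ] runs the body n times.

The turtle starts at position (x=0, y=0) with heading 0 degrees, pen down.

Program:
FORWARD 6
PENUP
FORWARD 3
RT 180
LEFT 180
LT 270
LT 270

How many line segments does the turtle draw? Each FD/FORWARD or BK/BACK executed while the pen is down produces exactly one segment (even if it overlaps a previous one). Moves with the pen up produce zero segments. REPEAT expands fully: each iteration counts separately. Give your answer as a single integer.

Answer: 1

Derivation:
Executing turtle program step by step:
Start: pos=(0,0), heading=0, pen down
FD 6: (0,0) -> (6,0) [heading=0, draw]
PU: pen up
FD 3: (6,0) -> (9,0) [heading=0, move]
RT 180: heading 0 -> 180
LT 180: heading 180 -> 0
LT 270: heading 0 -> 270
LT 270: heading 270 -> 180
Final: pos=(9,0), heading=180, 1 segment(s) drawn
Segments drawn: 1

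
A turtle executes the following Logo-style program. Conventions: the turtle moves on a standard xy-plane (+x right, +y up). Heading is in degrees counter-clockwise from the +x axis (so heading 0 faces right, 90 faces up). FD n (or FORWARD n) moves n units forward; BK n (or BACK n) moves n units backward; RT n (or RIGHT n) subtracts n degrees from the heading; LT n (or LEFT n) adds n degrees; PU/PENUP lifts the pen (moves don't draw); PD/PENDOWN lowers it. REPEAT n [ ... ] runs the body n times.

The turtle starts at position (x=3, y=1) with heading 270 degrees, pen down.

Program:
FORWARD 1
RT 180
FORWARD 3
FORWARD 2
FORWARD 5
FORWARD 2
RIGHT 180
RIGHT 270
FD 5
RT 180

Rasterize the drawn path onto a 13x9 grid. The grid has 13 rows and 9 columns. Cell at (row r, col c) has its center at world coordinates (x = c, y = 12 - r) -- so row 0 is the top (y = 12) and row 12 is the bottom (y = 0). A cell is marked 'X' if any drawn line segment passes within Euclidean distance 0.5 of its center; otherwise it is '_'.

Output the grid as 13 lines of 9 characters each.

Segment 0: (3,1) -> (3,0)
Segment 1: (3,0) -> (3,3)
Segment 2: (3,3) -> (3,5)
Segment 3: (3,5) -> (3,10)
Segment 4: (3,10) -> (3,12)
Segment 5: (3,12) -> (8,12)

Answer: ___XXXXXX
___X_____
___X_____
___X_____
___X_____
___X_____
___X_____
___X_____
___X_____
___X_____
___X_____
___X_____
___X_____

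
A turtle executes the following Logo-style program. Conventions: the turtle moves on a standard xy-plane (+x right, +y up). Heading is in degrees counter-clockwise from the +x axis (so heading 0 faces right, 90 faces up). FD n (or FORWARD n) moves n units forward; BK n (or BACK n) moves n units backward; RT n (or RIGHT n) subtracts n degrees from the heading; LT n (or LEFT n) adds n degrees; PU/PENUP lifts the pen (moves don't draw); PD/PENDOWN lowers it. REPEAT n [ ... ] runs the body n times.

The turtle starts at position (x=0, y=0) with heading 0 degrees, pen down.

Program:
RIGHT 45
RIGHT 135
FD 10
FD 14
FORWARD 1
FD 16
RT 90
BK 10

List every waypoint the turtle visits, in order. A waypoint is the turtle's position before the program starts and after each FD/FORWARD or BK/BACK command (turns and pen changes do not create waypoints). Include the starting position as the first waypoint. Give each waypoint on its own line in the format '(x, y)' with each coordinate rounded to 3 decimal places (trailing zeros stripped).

Executing turtle program step by step:
Start: pos=(0,0), heading=0, pen down
RT 45: heading 0 -> 315
RT 135: heading 315 -> 180
FD 10: (0,0) -> (-10,0) [heading=180, draw]
FD 14: (-10,0) -> (-24,0) [heading=180, draw]
FD 1: (-24,0) -> (-25,0) [heading=180, draw]
FD 16: (-25,0) -> (-41,0) [heading=180, draw]
RT 90: heading 180 -> 90
BK 10: (-41,0) -> (-41,-10) [heading=90, draw]
Final: pos=(-41,-10), heading=90, 5 segment(s) drawn
Waypoints (6 total):
(0, 0)
(-10, 0)
(-24, 0)
(-25, 0)
(-41, 0)
(-41, -10)

Answer: (0, 0)
(-10, 0)
(-24, 0)
(-25, 0)
(-41, 0)
(-41, -10)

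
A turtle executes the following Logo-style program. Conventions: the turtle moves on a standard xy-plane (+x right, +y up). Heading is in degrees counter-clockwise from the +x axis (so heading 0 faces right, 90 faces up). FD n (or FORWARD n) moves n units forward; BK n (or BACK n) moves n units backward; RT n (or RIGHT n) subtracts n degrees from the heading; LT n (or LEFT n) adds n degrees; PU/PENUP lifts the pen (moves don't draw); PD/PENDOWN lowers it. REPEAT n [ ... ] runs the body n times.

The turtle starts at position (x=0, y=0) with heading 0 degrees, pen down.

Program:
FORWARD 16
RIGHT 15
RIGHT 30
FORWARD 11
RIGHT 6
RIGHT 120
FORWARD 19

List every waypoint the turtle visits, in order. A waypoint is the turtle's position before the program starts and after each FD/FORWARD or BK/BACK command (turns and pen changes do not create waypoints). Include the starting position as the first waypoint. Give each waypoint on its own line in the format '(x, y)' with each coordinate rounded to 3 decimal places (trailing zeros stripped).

Executing turtle program step by step:
Start: pos=(0,0), heading=0, pen down
FD 16: (0,0) -> (16,0) [heading=0, draw]
RT 15: heading 0 -> 345
RT 30: heading 345 -> 315
FD 11: (16,0) -> (23.778,-7.778) [heading=315, draw]
RT 6: heading 315 -> 309
RT 120: heading 309 -> 189
FD 19: (23.778,-7.778) -> (5.012,-10.75) [heading=189, draw]
Final: pos=(5.012,-10.75), heading=189, 3 segment(s) drawn
Waypoints (4 total):
(0, 0)
(16, 0)
(23.778, -7.778)
(5.012, -10.75)

Answer: (0, 0)
(16, 0)
(23.778, -7.778)
(5.012, -10.75)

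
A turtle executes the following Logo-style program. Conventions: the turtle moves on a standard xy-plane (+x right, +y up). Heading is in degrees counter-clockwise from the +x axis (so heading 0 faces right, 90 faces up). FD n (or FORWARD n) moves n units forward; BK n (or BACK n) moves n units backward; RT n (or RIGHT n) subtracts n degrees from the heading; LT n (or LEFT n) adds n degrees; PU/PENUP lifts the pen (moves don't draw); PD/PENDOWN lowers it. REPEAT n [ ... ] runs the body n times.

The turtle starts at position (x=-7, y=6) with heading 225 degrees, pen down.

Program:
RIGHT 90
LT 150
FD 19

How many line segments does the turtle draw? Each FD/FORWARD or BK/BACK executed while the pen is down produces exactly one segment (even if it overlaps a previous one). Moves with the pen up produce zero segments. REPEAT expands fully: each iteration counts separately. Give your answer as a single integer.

Answer: 1

Derivation:
Executing turtle program step by step:
Start: pos=(-7,6), heading=225, pen down
RT 90: heading 225 -> 135
LT 150: heading 135 -> 285
FD 19: (-7,6) -> (-2.082,-12.353) [heading=285, draw]
Final: pos=(-2.082,-12.353), heading=285, 1 segment(s) drawn
Segments drawn: 1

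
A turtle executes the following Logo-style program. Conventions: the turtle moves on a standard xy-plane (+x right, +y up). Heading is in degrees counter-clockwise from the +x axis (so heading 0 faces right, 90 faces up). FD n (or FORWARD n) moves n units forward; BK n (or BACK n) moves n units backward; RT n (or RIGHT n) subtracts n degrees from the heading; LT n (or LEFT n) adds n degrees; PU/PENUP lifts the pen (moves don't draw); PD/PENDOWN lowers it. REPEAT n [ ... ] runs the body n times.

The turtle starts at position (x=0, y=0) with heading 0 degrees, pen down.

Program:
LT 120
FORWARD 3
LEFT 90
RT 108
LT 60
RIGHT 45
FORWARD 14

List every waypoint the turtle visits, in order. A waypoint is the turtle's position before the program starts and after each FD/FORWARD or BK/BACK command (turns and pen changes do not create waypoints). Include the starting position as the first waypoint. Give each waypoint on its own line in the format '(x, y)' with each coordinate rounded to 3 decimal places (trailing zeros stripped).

Answer: (0, 0)
(-1.5, 2.598)
(-7.856, 15.072)

Derivation:
Executing turtle program step by step:
Start: pos=(0,0), heading=0, pen down
LT 120: heading 0 -> 120
FD 3: (0,0) -> (-1.5,2.598) [heading=120, draw]
LT 90: heading 120 -> 210
RT 108: heading 210 -> 102
LT 60: heading 102 -> 162
RT 45: heading 162 -> 117
FD 14: (-1.5,2.598) -> (-7.856,15.072) [heading=117, draw]
Final: pos=(-7.856,15.072), heading=117, 2 segment(s) drawn
Waypoints (3 total):
(0, 0)
(-1.5, 2.598)
(-7.856, 15.072)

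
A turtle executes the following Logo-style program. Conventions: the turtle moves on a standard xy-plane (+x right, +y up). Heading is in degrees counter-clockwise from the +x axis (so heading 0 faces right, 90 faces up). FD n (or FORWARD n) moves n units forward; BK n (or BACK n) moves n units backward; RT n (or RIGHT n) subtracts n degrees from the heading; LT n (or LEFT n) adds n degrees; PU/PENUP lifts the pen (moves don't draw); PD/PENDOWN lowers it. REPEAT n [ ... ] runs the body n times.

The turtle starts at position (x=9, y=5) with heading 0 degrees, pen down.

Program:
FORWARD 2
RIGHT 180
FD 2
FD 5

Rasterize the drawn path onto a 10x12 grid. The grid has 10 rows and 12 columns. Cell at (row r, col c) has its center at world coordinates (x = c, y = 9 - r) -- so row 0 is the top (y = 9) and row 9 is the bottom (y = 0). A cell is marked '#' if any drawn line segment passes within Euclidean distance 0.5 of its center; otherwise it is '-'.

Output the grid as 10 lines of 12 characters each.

Answer: ------------
------------
------------
------------
----########
------------
------------
------------
------------
------------

Derivation:
Segment 0: (9,5) -> (11,5)
Segment 1: (11,5) -> (9,5)
Segment 2: (9,5) -> (4,5)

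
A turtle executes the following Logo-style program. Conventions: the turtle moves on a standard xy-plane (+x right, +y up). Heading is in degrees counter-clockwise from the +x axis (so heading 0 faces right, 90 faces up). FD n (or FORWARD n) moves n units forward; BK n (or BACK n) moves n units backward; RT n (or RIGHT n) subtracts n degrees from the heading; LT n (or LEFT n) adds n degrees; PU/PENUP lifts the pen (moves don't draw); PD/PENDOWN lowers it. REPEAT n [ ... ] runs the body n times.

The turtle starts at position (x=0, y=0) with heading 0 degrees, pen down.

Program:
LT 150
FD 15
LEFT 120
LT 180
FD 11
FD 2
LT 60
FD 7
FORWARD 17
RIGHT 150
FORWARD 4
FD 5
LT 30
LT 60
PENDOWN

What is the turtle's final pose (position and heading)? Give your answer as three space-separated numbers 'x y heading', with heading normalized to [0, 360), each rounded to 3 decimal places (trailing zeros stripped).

Executing turtle program step by step:
Start: pos=(0,0), heading=0, pen down
LT 150: heading 0 -> 150
FD 15: (0,0) -> (-12.99,7.5) [heading=150, draw]
LT 120: heading 150 -> 270
LT 180: heading 270 -> 90
FD 11: (-12.99,7.5) -> (-12.99,18.5) [heading=90, draw]
FD 2: (-12.99,18.5) -> (-12.99,20.5) [heading=90, draw]
LT 60: heading 90 -> 150
FD 7: (-12.99,20.5) -> (-19.053,24) [heading=150, draw]
FD 17: (-19.053,24) -> (-33.775,32.5) [heading=150, draw]
RT 150: heading 150 -> 0
FD 4: (-33.775,32.5) -> (-29.775,32.5) [heading=0, draw]
FD 5: (-29.775,32.5) -> (-24.775,32.5) [heading=0, draw]
LT 30: heading 0 -> 30
LT 60: heading 30 -> 90
PD: pen down
Final: pos=(-24.775,32.5), heading=90, 7 segment(s) drawn

Answer: -24.775 32.5 90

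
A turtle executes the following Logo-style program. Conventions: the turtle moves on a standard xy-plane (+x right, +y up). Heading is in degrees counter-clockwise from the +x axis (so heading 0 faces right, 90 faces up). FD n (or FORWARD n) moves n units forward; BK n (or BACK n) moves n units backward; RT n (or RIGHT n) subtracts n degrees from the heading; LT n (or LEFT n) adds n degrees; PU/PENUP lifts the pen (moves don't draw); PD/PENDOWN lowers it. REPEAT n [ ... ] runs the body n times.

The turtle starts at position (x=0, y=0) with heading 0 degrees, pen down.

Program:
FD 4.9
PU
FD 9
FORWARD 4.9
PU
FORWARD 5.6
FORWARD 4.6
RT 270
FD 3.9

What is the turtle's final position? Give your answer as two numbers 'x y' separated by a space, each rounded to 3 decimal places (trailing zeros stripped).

Answer: 29 3.9

Derivation:
Executing turtle program step by step:
Start: pos=(0,0), heading=0, pen down
FD 4.9: (0,0) -> (4.9,0) [heading=0, draw]
PU: pen up
FD 9: (4.9,0) -> (13.9,0) [heading=0, move]
FD 4.9: (13.9,0) -> (18.8,0) [heading=0, move]
PU: pen up
FD 5.6: (18.8,0) -> (24.4,0) [heading=0, move]
FD 4.6: (24.4,0) -> (29,0) [heading=0, move]
RT 270: heading 0 -> 90
FD 3.9: (29,0) -> (29,3.9) [heading=90, move]
Final: pos=(29,3.9), heading=90, 1 segment(s) drawn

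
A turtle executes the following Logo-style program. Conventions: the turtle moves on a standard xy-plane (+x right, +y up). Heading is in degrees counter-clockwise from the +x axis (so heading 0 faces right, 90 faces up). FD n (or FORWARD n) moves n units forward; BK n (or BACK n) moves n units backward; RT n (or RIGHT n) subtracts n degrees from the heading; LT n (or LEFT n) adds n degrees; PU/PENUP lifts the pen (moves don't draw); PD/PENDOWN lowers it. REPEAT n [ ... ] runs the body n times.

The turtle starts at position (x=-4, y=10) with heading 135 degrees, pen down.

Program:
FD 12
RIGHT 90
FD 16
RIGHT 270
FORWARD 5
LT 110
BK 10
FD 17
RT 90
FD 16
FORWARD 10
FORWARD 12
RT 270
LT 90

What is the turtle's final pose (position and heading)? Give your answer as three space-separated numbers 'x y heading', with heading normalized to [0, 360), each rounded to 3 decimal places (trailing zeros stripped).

Executing turtle program step by step:
Start: pos=(-4,10), heading=135, pen down
FD 12: (-4,10) -> (-12.485,18.485) [heading=135, draw]
RT 90: heading 135 -> 45
FD 16: (-12.485,18.485) -> (-1.172,29.799) [heading=45, draw]
RT 270: heading 45 -> 135
FD 5: (-1.172,29.799) -> (-4.707,33.335) [heading=135, draw]
LT 110: heading 135 -> 245
BK 10: (-4.707,33.335) -> (-0.481,42.398) [heading=245, draw]
FD 17: (-0.481,42.398) -> (-7.665,26.99) [heading=245, draw]
RT 90: heading 245 -> 155
FD 16: (-7.665,26.99) -> (-22.166,33.752) [heading=155, draw]
FD 10: (-22.166,33.752) -> (-31.229,37.978) [heading=155, draw]
FD 12: (-31.229,37.978) -> (-42.105,43.05) [heading=155, draw]
RT 270: heading 155 -> 245
LT 90: heading 245 -> 335
Final: pos=(-42.105,43.05), heading=335, 8 segment(s) drawn

Answer: -42.105 43.05 335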